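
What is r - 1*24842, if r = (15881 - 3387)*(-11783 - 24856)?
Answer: -457792508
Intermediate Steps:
r = -457767666 (r = 12494*(-36639) = -457767666)
r - 1*24842 = -457767666 - 1*24842 = -457767666 - 24842 = -457792508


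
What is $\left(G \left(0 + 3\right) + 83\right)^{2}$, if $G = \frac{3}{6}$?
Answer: $\frac{28561}{4} \approx 7140.3$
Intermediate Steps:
$G = \frac{1}{2}$ ($G = 3 \cdot \frac{1}{6} = \frac{1}{2} \approx 0.5$)
$\left(G \left(0 + 3\right) + 83\right)^{2} = \left(\frac{0 + 3}{2} + 83\right)^{2} = \left(\frac{1}{2} \cdot 3 + 83\right)^{2} = \left(\frac{3}{2} + 83\right)^{2} = \left(\frac{169}{2}\right)^{2} = \frac{28561}{4}$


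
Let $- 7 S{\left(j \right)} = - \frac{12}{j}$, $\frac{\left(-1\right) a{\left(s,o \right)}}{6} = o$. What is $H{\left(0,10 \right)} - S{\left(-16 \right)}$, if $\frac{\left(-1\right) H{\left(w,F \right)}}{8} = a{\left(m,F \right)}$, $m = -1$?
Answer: $\frac{13443}{28} \approx 480.11$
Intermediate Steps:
$a{\left(s,o \right)} = - 6 o$
$S{\left(j \right)} = \frac{12}{7 j}$ ($S{\left(j \right)} = - \frac{\left(-12\right) \frac{1}{j}}{7} = \frac{12}{7 j}$)
$H{\left(w,F \right)} = 48 F$ ($H{\left(w,F \right)} = - 8 \left(- 6 F\right) = 48 F$)
$H{\left(0,10 \right)} - S{\left(-16 \right)} = 48 \cdot 10 - \frac{12}{7 \left(-16\right)} = 480 - \frac{12}{7} \left(- \frac{1}{16}\right) = 480 - - \frac{3}{28} = 480 + \frac{3}{28} = \frac{13443}{28}$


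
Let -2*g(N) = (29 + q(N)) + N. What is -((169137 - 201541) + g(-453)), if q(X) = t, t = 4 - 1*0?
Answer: 32194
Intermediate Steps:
t = 4 (t = 4 + 0 = 4)
q(X) = 4
g(N) = -33/2 - N/2 (g(N) = -((29 + 4) + N)/2 = -(33 + N)/2 = -33/2 - N/2)
-((169137 - 201541) + g(-453)) = -((169137 - 201541) + (-33/2 - 1/2*(-453))) = -(-32404 + (-33/2 + 453/2)) = -(-32404 + 210) = -1*(-32194) = 32194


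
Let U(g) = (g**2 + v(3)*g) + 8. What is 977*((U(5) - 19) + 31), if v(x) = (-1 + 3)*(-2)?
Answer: 24425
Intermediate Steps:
v(x) = -4 (v(x) = 2*(-2) = -4)
U(g) = 8 + g**2 - 4*g (U(g) = (g**2 - 4*g) + 8 = 8 + g**2 - 4*g)
977*((U(5) - 19) + 31) = 977*(((8 + 5**2 - 4*5) - 19) + 31) = 977*(((8 + 25 - 20) - 19) + 31) = 977*((13 - 19) + 31) = 977*(-6 + 31) = 977*25 = 24425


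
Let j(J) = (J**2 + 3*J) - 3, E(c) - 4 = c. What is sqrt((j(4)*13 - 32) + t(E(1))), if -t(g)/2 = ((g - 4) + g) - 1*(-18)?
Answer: 7*sqrt(5) ≈ 15.652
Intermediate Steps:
E(c) = 4 + c
j(J) = -3 + J**2 + 3*J
t(g) = -28 - 4*g (t(g) = -2*(((g - 4) + g) - 1*(-18)) = -2*(((-4 + g) + g) + 18) = -2*((-4 + 2*g) + 18) = -2*(14 + 2*g) = -28 - 4*g)
sqrt((j(4)*13 - 32) + t(E(1))) = sqrt(((-3 + 4**2 + 3*4)*13 - 32) + (-28 - 4*(4 + 1))) = sqrt(((-3 + 16 + 12)*13 - 32) + (-28 - 4*5)) = sqrt((25*13 - 32) + (-28 - 20)) = sqrt((325 - 32) - 48) = sqrt(293 - 48) = sqrt(245) = 7*sqrt(5)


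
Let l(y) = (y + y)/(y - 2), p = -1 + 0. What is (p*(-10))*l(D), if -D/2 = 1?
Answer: 10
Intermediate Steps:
D = -2 (D = -2*1 = -2)
p = -1
l(y) = 2*y/(-2 + y) (l(y) = (2*y)/(-2 + y) = 2*y/(-2 + y))
(p*(-10))*l(D) = (-1*(-10))*(2*(-2)/(-2 - 2)) = 10*(2*(-2)/(-4)) = 10*(2*(-2)*(-1/4)) = 10*1 = 10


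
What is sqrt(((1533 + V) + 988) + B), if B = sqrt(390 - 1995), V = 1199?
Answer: sqrt(3720 + I*sqrt(1605)) ≈ 60.993 + 0.3284*I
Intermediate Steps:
B = I*sqrt(1605) (B = sqrt(-1605) = I*sqrt(1605) ≈ 40.062*I)
sqrt(((1533 + V) + 988) + B) = sqrt(((1533 + 1199) + 988) + I*sqrt(1605)) = sqrt((2732 + 988) + I*sqrt(1605)) = sqrt(3720 + I*sqrt(1605))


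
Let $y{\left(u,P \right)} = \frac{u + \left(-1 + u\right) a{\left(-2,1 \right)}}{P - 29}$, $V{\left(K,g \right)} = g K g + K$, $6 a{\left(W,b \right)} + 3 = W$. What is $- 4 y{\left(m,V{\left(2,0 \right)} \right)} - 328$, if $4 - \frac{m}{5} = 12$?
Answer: $- \frac{26638}{81} \approx -328.86$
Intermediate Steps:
$a{\left(W,b \right)} = - \frac{1}{2} + \frac{W}{6}$
$V{\left(K,g \right)} = K + K g^{2}$ ($V{\left(K,g \right)} = K g g + K = K g^{2} + K = K + K g^{2}$)
$m = -40$ ($m = 20 - 60 = -40$)
$y{\left(u,P \right)} = \frac{\frac{5}{6} + \frac{u}{6}}{-29 + P}$ ($y{\left(u,P \right)} = \frac{u + \left(-1 + u\right) \left(- \frac{1}{2} + \frac{1}{6} \left(-2\right)\right)}{P - 29} = \frac{u + \left(-1 + u\right) \left(- \frac{1}{2} - \frac{1}{3}\right)}{-29 + P} = \frac{u + \left(-1 + u\right) \left(- \frac{5}{6}\right)}{-29 + P} = \frac{u - \left(- \frac{5}{6} + \frac{5 u}{6}\right)}{-29 + P} = \frac{\frac{5}{6} + \frac{u}{6}}{-29 + P}$)
$- 4 y{\left(m,V{\left(2,0 \right)} \right)} - 328 = - 4 \frac{5 - 40}{6 \left(-29 + 2 \left(1 + 0^{2}\right)\right)} - 328 = - 4 \cdot \frac{1}{6} \frac{1}{-29 + 2 \left(1 + 0\right)} \left(-35\right) - 328 = - 4 \cdot \frac{1}{6} \frac{1}{-29 + 2 \cdot 1} \left(-35\right) - 328 = - 4 \cdot \frac{1}{6} \frac{1}{-29 + 2} \left(-35\right) - 328 = - 4 \cdot \frac{1}{6} \frac{1}{-27} \left(-35\right) - 328 = - 4 \cdot \frac{1}{6} \left(- \frac{1}{27}\right) \left(-35\right) - 328 = \left(-4\right) \frac{35}{162} - 328 = - \frac{70}{81} - 328 = - \frac{26638}{81}$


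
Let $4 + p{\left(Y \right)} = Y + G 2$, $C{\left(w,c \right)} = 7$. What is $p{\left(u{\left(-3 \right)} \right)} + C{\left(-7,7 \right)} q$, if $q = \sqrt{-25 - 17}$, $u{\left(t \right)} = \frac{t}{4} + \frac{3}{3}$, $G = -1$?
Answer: $- \frac{23}{4} + 7 i \sqrt{42} \approx -5.75 + 45.365 i$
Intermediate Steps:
$u{\left(t \right)} = 1 + \frac{t}{4}$ ($u{\left(t \right)} = t \frac{1}{4} + 3 \cdot \frac{1}{3} = \frac{t}{4} + 1 = 1 + \frac{t}{4}$)
$q = i \sqrt{42}$ ($q = \sqrt{-42} = i \sqrt{42} \approx 6.4807 i$)
$p{\left(Y \right)} = -6 + Y$ ($p{\left(Y \right)} = -4 + \left(Y - 2\right) = -4 + \left(-2 + Y\right) = -6 + Y$)
$p{\left(u{\left(-3 \right)} \right)} + C{\left(-7,7 \right)} q = \left(-6 + \left(1 + \frac{1}{4} \left(-3\right)\right)\right) + 7 i \sqrt{42} = \left(-6 + \left(1 - \frac{3}{4}\right)\right) + 7 i \sqrt{42} = \left(-6 + \frac{1}{4}\right) + 7 i \sqrt{42} = - \frac{23}{4} + 7 i \sqrt{42}$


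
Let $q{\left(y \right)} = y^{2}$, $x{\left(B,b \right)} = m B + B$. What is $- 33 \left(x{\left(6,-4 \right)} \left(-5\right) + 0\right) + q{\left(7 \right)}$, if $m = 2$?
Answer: $3019$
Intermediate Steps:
$x{\left(B,b \right)} = 3 B$ ($x{\left(B,b \right)} = 2 B + B = 3 B$)
$- 33 \left(x{\left(6,-4 \right)} \left(-5\right) + 0\right) + q{\left(7 \right)} = - 33 \left(3 \cdot 6 \left(-5\right) + 0\right) + 7^{2} = - 33 \left(18 \left(-5\right) + 0\right) + 49 = - 33 \left(-90 + 0\right) + 49 = \left(-33\right) \left(-90\right) + 49 = 2970 + 49 = 3019$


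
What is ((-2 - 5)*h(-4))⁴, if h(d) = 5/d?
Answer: 1500625/256 ≈ 5861.8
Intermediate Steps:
((-2 - 5)*h(-4))⁴ = ((-2 - 5)*(5/(-4)))⁴ = (-35*(-1)/4)⁴ = (-7*(-5/4))⁴ = (35/4)⁴ = 1500625/256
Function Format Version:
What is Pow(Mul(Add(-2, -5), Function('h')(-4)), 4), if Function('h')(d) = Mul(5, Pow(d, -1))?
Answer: Rational(1500625, 256) ≈ 5861.8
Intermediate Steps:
Pow(Mul(Add(-2, -5), Function('h')(-4)), 4) = Pow(Mul(Add(-2, -5), Mul(5, Pow(-4, -1))), 4) = Pow(Mul(-7, Mul(5, Rational(-1, 4))), 4) = Pow(Mul(-7, Rational(-5, 4)), 4) = Pow(Rational(35, 4), 4) = Rational(1500625, 256)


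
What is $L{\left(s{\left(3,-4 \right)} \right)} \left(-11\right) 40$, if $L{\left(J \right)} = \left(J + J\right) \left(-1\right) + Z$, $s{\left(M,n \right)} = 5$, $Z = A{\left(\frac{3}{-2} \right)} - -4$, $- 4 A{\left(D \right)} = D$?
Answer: $2475$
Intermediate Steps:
$A{\left(D \right)} = - \frac{D}{4}$
$Z = \frac{35}{8}$ ($Z = - \frac{3 \frac{1}{-2}}{4} - -4 = - \frac{3 \left(- \frac{1}{2}\right)}{4} + 4 = \left(- \frac{1}{4}\right) \left(- \frac{3}{2}\right) + 4 = \frac{3}{8} + 4 = \frac{35}{8} \approx 4.375$)
$L{\left(J \right)} = \frac{35}{8} - 2 J$ ($L{\left(J \right)} = \left(J + J\right) \left(-1\right) + \frac{35}{8} = 2 J \left(-1\right) + \frac{35}{8} = - 2 J + \frac{35}{8} = \frac{35}{8} - 2 J$)
$L{\left(s{\left(3,-4 \right)} \right)} \left(-11\right) 40 = \left(\frac{35}{8} - 10\right) \left(-11\right) 40 = \left(- \frac{45}{8}\right) \left(-11\right) 40 = \frac{495}{8} \cdot 40 = 2475$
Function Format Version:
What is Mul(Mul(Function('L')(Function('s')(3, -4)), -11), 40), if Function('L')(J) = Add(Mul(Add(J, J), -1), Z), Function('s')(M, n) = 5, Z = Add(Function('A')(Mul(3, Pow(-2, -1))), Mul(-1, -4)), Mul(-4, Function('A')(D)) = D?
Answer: 2475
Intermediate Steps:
Function('A')(D) = Mul(Rational(-1, 4), D)
Z = Rational(35, 8) (Z = Add(Mul(Rational(-1, 4), Mul(3, Pow(-2, -1))), Mul(-1, -4)) = Add(Mul(Rational(-1, 4), Mul(3, Rational(-1, 2))), 4) = Add(Mul(Rational(-1, 4), Rational(-3, 2)), 4) = Add(Rational(3, 8), 4) = Rational(35, 8) ≈ 4.3750)
Function('L')(J) = Add(Rational(35, 8), Mul(-2, J)) (Function('L')(J) = Add(Mul(Add(J, J), -1), Rational(35, 8)) = Add(Mul(Mul(2, J), -1), Rational(35, 8)) = Add(Mul(-2, J), Rational(35, 8)) = Add(Rational(35, 8), Mul(-2, J)))
Mul(Mul(Function('L')(Function('s')(3, -4)), -11), 40) = Mul(Mul(Add(Rational(35, 8), Mul(-2, 5)), -11), 40) = Mul(Mul(Add(Rational(35, 8), -10), -11), 40) = Mul(Mul(Rational(-45, 8), -11), 40) = Mul(Rational(495, 8), 40) = 2475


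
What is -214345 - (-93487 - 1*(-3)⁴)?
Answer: -120777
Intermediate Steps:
-214345 - (-93487 - 1*(-3)⁴) = -214345 - (-93487 - 1*81) = -214345 - (-93487 - 81) = -214345 - 1*(-93568) = -214345 + 93568 = -120777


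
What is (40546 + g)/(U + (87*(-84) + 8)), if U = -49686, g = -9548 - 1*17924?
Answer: -6537/28493 ≈ -0.22942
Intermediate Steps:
g = -27472 (g = -9548 - 17924 = -27472)
(40546 + g)/(U + (87*(-84) + 8)) = (40546 - 27472)/(-49686 + (87*(-84) + 8)) = 13074/(-49686 + (-7308 + 8)) = 13074/(-49686 - 7300) = 13074/(-56986) = 13074*(-1/56986) = -6537/28493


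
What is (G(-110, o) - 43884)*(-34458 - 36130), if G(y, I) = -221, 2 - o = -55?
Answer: 3113283740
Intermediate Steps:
o = 57 (o = 2 - 1*(-55) = 2 + 55 = 57)
(G(-110, o) - 43884)*(-34458 - 36130) = (-221 - 43884)*(-34458 - 36130) = -44105*(-70588) = 3113283740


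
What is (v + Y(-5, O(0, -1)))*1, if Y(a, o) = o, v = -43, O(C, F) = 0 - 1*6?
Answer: -49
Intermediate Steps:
O(C, F) = -6 (O(C, F) = 0 - 6 = -6)
(v + Y(-5, O(0, -1)))*1 = (-43 - 6)*1 = -49*1 = -49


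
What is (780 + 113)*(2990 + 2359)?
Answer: 4776657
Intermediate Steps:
(780 + 113)*(2990 + 2359) = 893*5349 = 4776657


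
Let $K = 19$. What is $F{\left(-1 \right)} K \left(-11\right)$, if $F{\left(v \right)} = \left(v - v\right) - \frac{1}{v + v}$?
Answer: $- \frac{209}{2} \approx -104.5$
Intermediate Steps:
$F{\left(v \right)} = - \frac{1}{2 v}$ ($F{\left(v \right)} = 0 - \frac{1}{2 v} = - \frac{1}{2 v}$)
$F{\left(-1 \right)} K \left(-11\right) = - \frac{1}{2 \left(-1\right)} 19 \left(-11\right) = \left(- \frac{1}{2}\right) \left(-1\right) 19 \left(-11\right) = \frac{1}{2} \cdot 19 \left(-11\right) = \frac{19}{2} \left(-11\right) = - \frac{209}{2}$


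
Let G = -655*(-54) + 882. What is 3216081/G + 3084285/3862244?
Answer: 13742435357/153524199 ≈ 89.513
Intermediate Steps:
G = 36252 (G = 35370 + 882 = 36252)
3216081/G + 3084285/3862244 = 3216081/36252 + 3084285/3862244 = 3216081*(1/36252) + 3084285*(1/3862244) = 1072027/12084 + 3084285/3862244 = 13742435357/153524199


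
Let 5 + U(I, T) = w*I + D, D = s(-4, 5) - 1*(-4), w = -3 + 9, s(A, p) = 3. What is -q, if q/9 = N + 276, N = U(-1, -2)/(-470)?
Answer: -583758/235 ≈ -2484.1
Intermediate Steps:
w = 6
D = 7 (D = 3 - 1*(-4) = 3 + 4 = 7)
U(I, T) = 2 + 6*I (U(I, T) = -5 + (6*I + 7) = -5 + (7 + 6*I) = 2 + 6*I)
N = 2/235 (N = (2 + 6*(-1))/(-470) = (2 - 6)*(-1/470) = -4*(-1/470) = 2/235 ≈ 0.0085106)
q = 583758/235 (q = 9*(2/235 + 276) = 9*(64862/235) = 583758/235 ≈ 2484.1)
-q = -1*583758/235 = -583758/235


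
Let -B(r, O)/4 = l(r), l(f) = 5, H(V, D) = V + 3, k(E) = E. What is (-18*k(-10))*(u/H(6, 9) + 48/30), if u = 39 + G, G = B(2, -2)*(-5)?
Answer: 3068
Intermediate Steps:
H(V, D) = 3 + V
B(r, O) = -20 (B(r, O) = -4*5 = -20)
G = 100 (G = -20*(-5) = 100)
u = 139 (u = 39 + 100 = 139)
(-18*k(-10))*(u/H(6, 9) + 48/30) = (-18*(-10))*(139/(3 + 6) + 48/30) = 180*(139/9 + 48*(1/30)) = 180*(139*(1/9) + 8/5) = 180*(139/9 + 8/5) = 180*(767/45) = 3068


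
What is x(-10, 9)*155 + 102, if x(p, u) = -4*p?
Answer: 6302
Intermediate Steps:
x(-10, 9)*155 + 102 = -4*(-10)*155 + 102 = 40*155 + 102 = 6200 + 102 = 6302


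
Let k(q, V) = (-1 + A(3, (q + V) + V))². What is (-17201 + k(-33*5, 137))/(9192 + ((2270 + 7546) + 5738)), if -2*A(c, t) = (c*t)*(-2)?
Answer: 89075/24746 ≈ 3.5996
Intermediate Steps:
A(c, t) = c*t (A(c, t) = -c*t*(-2)/2 = -(-1)*c*t = c*t)
k(q, V) = (-1 + 3*q + 6*V)² (k(q, V) = (-1 + 3*((q + V) + V))² = (-1 + 3*((V + q) + V))² = (-1 + 3*(q + 2*V))² = (-1 + (3*q + 6*V))² = (-1 + 3*q + 6*V)²)
(-17201 + k(-33*5, 137))/(9192 + ((2270 + 7546) + 5738)) = (-17201 + (-1 + 3*(-33*5) + 6*137)²)/(9192 + ((2270 + 7546) + 5738)) = (-17201 + (-1 + 3*(-165) + 822)²)/(9192 + (9816 + 5738)) = (-17201 + (-1 - 495 + 822)²)/(9192 + 15554) = (-17201 + 326²)/24746 = (-17201 + 106276)*(1/24746) = 89075*(1/24746) = 89075/24746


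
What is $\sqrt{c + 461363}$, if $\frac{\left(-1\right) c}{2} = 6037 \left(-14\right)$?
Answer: $\sqrt{630399} \approx 793.98$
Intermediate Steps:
$c = 169036$ ($c = - 2 \cdot 6037 \left(-14\right) = \left(-2\right) \left(-84518\right) = 169036$)
$\sqrt{c + 461363} = \sqrt{169036 + 461363} = \sqrt{630399}$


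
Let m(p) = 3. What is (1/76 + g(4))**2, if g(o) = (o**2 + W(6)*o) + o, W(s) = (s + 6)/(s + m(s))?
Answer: 33396841/51984 ≈ 642.44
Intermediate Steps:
W(s) = (6 + s)/(3 + s) (W(s) = (s + 6)/(s + 3) = (6 + s)/(3 + s))
g(o) = o**2 + 7*o/3 (g(o) = (o**2 + ((6 + 6)/(3 + 6))*o) + o = (o**2 + (12/9)*o) + o = (o**2 + ((1/9)*12)*o) + o = (o**2 + 4*o/3) + o = o**2 + 7*o/3)
(1/76 + g(4))**2 = (1/76 + (1/3)*4*(7 + 3*4))**2 = (1/76 + (1/3)*4*(7 + 12))**2 = (1/76 + (1/3)*4*19)**2 = (1/76 + 76/3)**2 = (5779/228)**2 = 33396841/51984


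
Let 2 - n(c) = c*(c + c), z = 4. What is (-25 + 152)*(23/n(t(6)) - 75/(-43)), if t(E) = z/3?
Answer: -997077/602 ≈ -1656.3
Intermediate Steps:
t(E) = 4/3
n(c) = 2 - 2*c**2 (n(c) = 2 - c*(c + c) = 2 - c*2*c = 2 - 2*c**2)
(-25 + 152)*(23/n(t(6)) - 75/(-43)) = (-25 + 152)*(23/(2 - 2*(4/3)**2) - 75/(-43)) = 127*(23/(2 - 2*16/9) - 75*(-1/43)) = 127*(23/(2 - 32/9) + 75/43) = 127*(23/(-14/9) + 75/43) = 127*(23*(-9/14) + 75/43) = 127*(-207/14 + 75/43) = 127*(-7851/602) = -997077/602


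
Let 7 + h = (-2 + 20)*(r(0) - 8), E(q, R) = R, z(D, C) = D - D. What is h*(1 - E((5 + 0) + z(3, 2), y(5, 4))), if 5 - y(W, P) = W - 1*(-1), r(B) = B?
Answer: -302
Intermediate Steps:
z(D, C) = 0
y(W, P) = 4 - W (y(W, P) = 5 - (W - 1*(-1)) = 5 - (W + 1) = 5 - (1 + W) = 5 + (-1 - W) = 4 - W)
h = -151 (h = -7 + (-2 + 20)*(0 - 8) = -7 + 18*(-8) = -7 - 144 = -151)
h*(1 - E((5 + 0) + z(3, 2), y(5, 4))) = -151*(1 - (4 - 1*5)) = -151*(1 - (4 - 5)) = -151*(1 - 1*(-1)) = -151*(1 + 1) = -151*2 = -302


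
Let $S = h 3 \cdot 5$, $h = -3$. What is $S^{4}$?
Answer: $4100625$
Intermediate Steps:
$S = -45$ ($S = \left(-3\right) 3 \cdot 5 = \left(-9\right) 5 = -45$)
$S^{4} = \left(-45\right)^{4} = 4100625$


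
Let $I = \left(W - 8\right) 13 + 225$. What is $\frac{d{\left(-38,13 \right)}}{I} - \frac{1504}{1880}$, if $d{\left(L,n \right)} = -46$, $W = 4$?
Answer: $- \frac{922}{865} \approx -1.0659$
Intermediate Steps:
$I = 173$ ($I = \left(4 - 8\right) 13 + 225 = \left(-4\right) 13 + 225 = -52 + 225 = 173$)
$\frac{d{\left(-38,13 \right)}}{I} - \frac{1504}{1880} = - \frac{46}{173} - \frac{1504}{1880} = \left(-46\right) \frac{1}{173} - \frac{4}{5} = - \frac{46}{173} - \frac{4}{5} = - \frac{922}{865}$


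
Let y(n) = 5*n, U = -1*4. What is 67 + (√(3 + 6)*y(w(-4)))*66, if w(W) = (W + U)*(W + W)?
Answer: 63427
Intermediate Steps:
U = -4
w(W) = 2*W*(-4 + W) (w(W) = (W - 4)*(W + W) = (-4 + W)*(2*W) = 2*W*(-4 + W))
67 + (√(3 + 6)*y(w(-4)))*66 = 67 + (√(3 + 6)*(5*(2*(-4)*(-4 - 4))))*66 = 67 + (√9*(5*(2*(-4)*(-8))))*66 = 67 + (3*(5*64))*66 = 67 + (3*320)*66 = 67 + 960*66 = 67 + 63360 = 63427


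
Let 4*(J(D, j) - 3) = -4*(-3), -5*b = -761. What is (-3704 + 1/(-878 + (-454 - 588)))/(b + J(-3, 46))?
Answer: -7111681/303744 ≈ -23.413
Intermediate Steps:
b = 761/5 (b = -⅕*(-761) = 761/5 ≈ 152.20)
J(D, j) = 6 (J(D, j) = 3 + (-4*(-3))/4 = 3 + (¼)*12 = 3 + 3 = 6)
(-3704 + 1/(-878 + (-454 - 588)))/(b + J(-3, 46)) = (-3704 + 1/(-878 + (-454 - 588)))/(761/5 + 6) = (-3704 + 1/(-878 - 1042))/(791/5) = (-3704 + 1/(-1920))*(5/791) = (-3704 - 1/1920)*(5/791) = -7111681/1920*5/791 = -7111681/303744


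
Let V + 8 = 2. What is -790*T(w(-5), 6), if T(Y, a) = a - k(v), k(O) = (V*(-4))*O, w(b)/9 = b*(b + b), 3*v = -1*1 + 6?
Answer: 26860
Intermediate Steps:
v = 5/3 (v = (-1*1 + 6)/3 = (-1 + 6)/3 = (1/3)*5 = 5/3 ≈ 1.6667)
V = -6 (V = -8 + 2 = -6)
w(b) = 18*b**2 (w(b) = 9*(b*(b + b)) = 9*(b*(2*b)) = 9*(2*b**2) = 18*b**2)
k(O) = 24*O (k(O) = (-6*(-4))*O = 24*O)
T(Y, a) = -40 + a (T(Y, a) = a - 24*5/3 = a - 1*40 = a - 40 = -40 + a)
-790*T(w(-5), 6) = -790*(-40 + 6) = -790*(-34) = 26860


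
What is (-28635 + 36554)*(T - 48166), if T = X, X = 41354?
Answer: -53944228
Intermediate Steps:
T = 41354
(-28635 + 36554)*(T - 48166) = (-28635 + 36554)*(41354 - 48166) = 7919*(-6812) = -53944228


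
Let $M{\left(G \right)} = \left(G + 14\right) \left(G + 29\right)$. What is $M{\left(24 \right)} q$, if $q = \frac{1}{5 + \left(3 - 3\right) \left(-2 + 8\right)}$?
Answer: $\frac{2014}{5} \approx 402.8$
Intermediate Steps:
$M{\left(G \right)} = \left(14 + G\right) \left(29 + G\right)$
$q = \frac{1}{5}$ ($q = \frac{1}{5 + 0 \cdot 6} = \frac{1}{5 + 0} = \frac{1}{5} \approx 0.2$)
$M{\left(24 \right)} q = \left(406 + 24^{2} + 43 \cdot 24\right) \frac{1}{5} = \left(406 + 576 + 1032\right) \frac{1}{5} = 2014 \cdot \frac{1}{5} = \frac{2014}{5}$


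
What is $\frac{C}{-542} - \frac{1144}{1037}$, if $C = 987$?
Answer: $- \frac{1643567}{562054} \approx -2.9242$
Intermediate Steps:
$\frac{C}{-542} - \frac{1144}{1037} = \frac{987}{-542} - \frac{1144}{1037} = 987 \left(- \frac{1}{542}\right) - \frac{1144}{1037} = - \frac{987}{542} - \frac{1144}{1037} = - \frac{1643567}{562054}$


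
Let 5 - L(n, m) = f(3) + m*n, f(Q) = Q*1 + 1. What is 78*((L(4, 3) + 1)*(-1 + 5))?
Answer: -3120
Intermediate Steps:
f(Q) = 1 + Q (f(Q) = Q + 1 = 1 + Q)
L(n, m) = 1 - m*n (L(n, m) = 5 - ((1 + 3) + m*n) = 5 - (4 + m*n) = 5 + (-4 - m*n) = 1 - m*n)
78*((L(4, 3) + 1)*(-1 + 5)) = 78*(((1 - 1*3*4) + 1)*(-1 + 5)) = 78*(((1 - 12) + 1)*4) = 78*((-11 + 1)*4) = 78*(-10*4) = 78*(-40) = -3120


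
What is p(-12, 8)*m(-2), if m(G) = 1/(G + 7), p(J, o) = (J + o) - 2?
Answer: -6/5 ≈ -1.2000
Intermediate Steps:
p(J, o) = -2 + J + o
m(G) = 1/(7 + G)
p(-12, 8)*m(-2) = (-2 - 12 + 8)/(7 - 2) = -6/5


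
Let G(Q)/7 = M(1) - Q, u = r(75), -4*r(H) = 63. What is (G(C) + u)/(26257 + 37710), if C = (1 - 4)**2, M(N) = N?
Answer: -287/255868 ≈ -0.0011217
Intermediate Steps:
r(H) = -63/4 (r(H) = -1/4*63 = -63/4)
u = -63/4 ≈ -15.750
C = 9 (C = (-3)**2 = 9)
G(Q) = 7 - 7*Q (G(Q) = 7*(1 - Q) = 7 - 7*Q)
(G(C) + u)/(26257 + 37710) = ((7 - 7*9) - 63/4)/(26257 + 37710) = ((7 - 63) - 63/4)/63967 = (-56 - 63/4)*(1/63967) = -287/4*1/63967 = -287/255868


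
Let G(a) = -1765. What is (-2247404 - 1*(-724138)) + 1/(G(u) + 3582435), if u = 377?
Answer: -5454312868219/3580670 ≈ -1.5233e+6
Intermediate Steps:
(-2247404 - 1*(-724138)) + 1/(G(u) + 3582435) = (-2247404 - 1*(-724138)) + 1/(-1765 + 3582435) = (-2247404 + 724138) + 1/3580670 = -1523266 + 1/3580670 = -5454312868219/3580670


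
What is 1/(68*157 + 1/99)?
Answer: 99/1056925 ≈ 9.3668e-5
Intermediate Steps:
1/(68*157 + 1/99) = 1/(10676 + 1/99) = 1/(1056925/99) = 99/1056925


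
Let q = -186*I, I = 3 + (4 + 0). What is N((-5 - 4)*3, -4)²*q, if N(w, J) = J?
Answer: -20832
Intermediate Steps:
I = 7 (I = 3 + 4 = 7)
q = -1302 (q = -186*7 = -31*42 = -1302)
N((-5 - 4)*3, -4)²*q = (-4)²*(-1302) = 16*(-1302) = -20832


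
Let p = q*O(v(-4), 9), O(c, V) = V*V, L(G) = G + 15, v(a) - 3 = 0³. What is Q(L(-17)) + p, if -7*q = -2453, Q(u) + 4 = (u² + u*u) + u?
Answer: 198707/7 ≈ 28387.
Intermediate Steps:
v(a) = 3 (v(a) = 3 + 0³ = 3 + 0 = 3)
L(G) = 15 + G
Q(u) = -4 + u + 2*u² (Q(u) = -4 + ((u² + u*u) + u) = -4 + ((u² + u²) + u) = -4 + (2*u² + u) = -4 + (u + 2*u²) = -4 + u + 2*u²)
O(c, V) = V²
q = 2453/7 (q = -⅐*(-2453) = 2453/7 ≈ 350.43)
p = 198693/7 (p = (2453/7)*9² = (2453/7)*81 = 198693/7 ≈ 28385.)
Q(L(-17)) + p = (-4 + (15 - 17) + 2*(15 - 17)²) + 198693/7 = (-4 - 2 + 2*(-2)²) + 198693/7 = (-4 - 2 + 2*4) + 198693/7 = (-4 - 2 + 8) + 198693/7 = 2 + 198693/7 = 198707/7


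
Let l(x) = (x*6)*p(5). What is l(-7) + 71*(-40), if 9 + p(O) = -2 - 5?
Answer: -2168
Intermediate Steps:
p(O) = -16 (p(O) = -9 + (-2 - 5) = -9 - 7 = -16)
l(x) = -96*x (l(x) = (x*6)*(-16) = (6*x)*(-16) = -96*x)
l(-7) + 71*(-40) = -96*(-7) + 71*(-40) = 672 - 2840 = -2168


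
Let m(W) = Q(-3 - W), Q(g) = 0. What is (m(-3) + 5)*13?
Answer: 65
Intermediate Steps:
m(W) = 0
(m(-3) + 5)*13 = (0 + 5)*13 = 5*13 = 65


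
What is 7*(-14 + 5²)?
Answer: 77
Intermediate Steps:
7*(-14 + 5²) = 7*(-14 + 25) = 7*11 = 77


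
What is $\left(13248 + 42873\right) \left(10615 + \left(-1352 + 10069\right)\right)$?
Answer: $1084931172$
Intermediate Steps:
$\left(13248 + 42873\right) \left(10615 + \left(-1352 + 10069\right)\right) = 56121 \left(10615 + 8717\right) = 56121 \cdot 19332 = 1084931172$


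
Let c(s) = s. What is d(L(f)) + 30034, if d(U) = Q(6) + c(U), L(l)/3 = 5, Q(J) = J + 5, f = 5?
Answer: 30060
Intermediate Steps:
Q(J) = 5 + J
L(l) = 15 (L(l) = 3*5 = 15)
d(U) = 11 + U (d(U) = (5 + 6) + U = 11 + U)
d(L(f)) + 30034 = (11 + 15) + 30034 = 26 + 30034 = 30060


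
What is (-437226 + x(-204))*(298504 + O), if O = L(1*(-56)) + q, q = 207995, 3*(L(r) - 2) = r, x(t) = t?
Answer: -221550567070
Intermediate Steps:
L(r) = 2 + r/3
O = 623935/3 (O = (2 + (1*(-56))/3) + 207995 = (2 + (1/3)*(-56)) + 207995 = (2 - 56/3) + 207995 = -50/3 + 207995 = 623935/3 ≈ 2.0798e+5)
(-437226 + x(-204))*(298504 + O) = (-437226 - 204)*(298504 + 623935/3) = -437430*1519447/3 = -221550567070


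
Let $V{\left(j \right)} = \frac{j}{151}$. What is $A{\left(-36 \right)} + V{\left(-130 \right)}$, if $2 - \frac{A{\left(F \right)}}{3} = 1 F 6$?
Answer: $\frac{98624}{151} \approx 653.14$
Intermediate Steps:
$V{\left(j \right)} = \frac{j}{151}$ ($V{\left(j \right)} = j \frac{1}{151} = \frac{j}{151}$)
$A{\left(F \right)} = 6 - 18 F$ ($A{\left(F \right)} = 6 - 3 \cdot 1 F 6 = 6 - 3 F 6 = 6 - 3 \cdot 6 F = 6 - 18 F$)
$A{\left(-36 \right)} + V{\left(-130 \right)} = \left(6 - -648\right) + \frac{1}{151} \left(-130\right) = \left(6 + 648\right) - \frac{130}{151} = 654 - \frac{130}{151} = \frac{98624}{151}$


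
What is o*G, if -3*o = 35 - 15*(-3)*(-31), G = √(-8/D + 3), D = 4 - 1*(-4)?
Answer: 1360*√2/3 ≈ 641.11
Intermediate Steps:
D = 8 (D = 4 + 4 = 8)
G = √2 (G = √(-8/8 + 3) = √(-8*⅛ + 3) = √(-1 + 3) = √2 ≈ 1.4142)
o = 1360/3 (o = -(35 - 15*(-3)*(-31))/3 = -(35 + 45*(-31))/3 = -(35 - 1395)/3 = -⅓*(-1360) = 1360/3 ≈ 453.33)
o*G = 1360*√2/3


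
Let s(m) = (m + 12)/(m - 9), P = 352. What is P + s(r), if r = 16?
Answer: 356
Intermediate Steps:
s(m) = (12 + m)/(-9 + m)
P + s(r) = 352 + (12 + 16)/(-9 + 16) = 352 + 28/7 = 352 + (⅐)*28 = 352 + 4 = 356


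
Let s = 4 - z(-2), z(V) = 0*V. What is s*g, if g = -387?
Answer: -1548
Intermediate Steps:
z(V) = 0
s = 4 (s = 4 - 1*0 = 4 + 0 = 4)
s*g = 4*(-387) = -1548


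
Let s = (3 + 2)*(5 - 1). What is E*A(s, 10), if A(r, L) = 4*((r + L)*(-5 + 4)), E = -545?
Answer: 65400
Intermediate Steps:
s = 20 (s = 5*4 = 20)
A(r, L) = -4*L - 4*r (A(r, L) = 4*((L + r)*(-1)) = 4*(-L - r) = -4*L - 4*r)
E*A(s, 10) = -545*(-4*10 - 4*20) = -545*(-40 - 80) = -545*(-120) = 65400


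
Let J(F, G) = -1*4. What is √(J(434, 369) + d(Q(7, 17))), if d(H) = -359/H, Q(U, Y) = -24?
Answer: √1578/12 ≈ 3.3103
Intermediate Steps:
J(F, G) = -4
√(J(434, 369) + d(Q(7, 17))) = √(-4 - 359/(-24)) = √(-4 - 359*(-1/24)) = √(-4 + 359/24) = √(263/24) = √1578/12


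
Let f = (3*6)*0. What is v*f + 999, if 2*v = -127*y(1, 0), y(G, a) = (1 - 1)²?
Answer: 999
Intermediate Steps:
f = 0 (f = 18*0 = 0)
y(G, a) = 0 (y(G, a) = 0² = 0)
v = 0 (v = (-127*0)/2 = (½)*0 = 0)
v*f + 999 = 0*0 + 999 = 0 + 999 = 999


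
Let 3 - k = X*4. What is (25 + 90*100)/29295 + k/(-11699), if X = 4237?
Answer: 120397450/68544441 ≈ 1.7565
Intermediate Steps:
k = -16945 (k = 3 - 4237*4 = 3 - 1*16948 = 3 - 16948 = -16945)
(25 + 90*100)/29295 + k/(-11699) = (25 + 90*100)/29295 - 16945/(-11699) = (25 + 9000)*(1/29295) - 16945*(-1/11699) = 9025*(1/29295) + 16945/11699 = 1805/5859 + 16945/11699 = 120397450/68544441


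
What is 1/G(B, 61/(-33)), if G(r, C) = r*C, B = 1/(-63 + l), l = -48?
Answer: 3663/61 ≈ 60.049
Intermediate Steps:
B = -1/111 (B = 1/(-63 - 48) = 1/(-111) = -1/111 ≈ -0.0090090)
G(r, C) = C*r
1/G(B, 61/(-33)) = 1/((61/(-33))*(-1/111)) = 1/((61*(-1/33))*(-1/111)) = 1/(-61/33*(-1/111)) = 1/(61/3663) = 3663/61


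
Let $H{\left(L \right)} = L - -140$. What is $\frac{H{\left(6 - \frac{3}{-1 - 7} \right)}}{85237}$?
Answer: $\frac{1171}{681896} \approx 0.0017173$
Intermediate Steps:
$H{\left(L \right)} = 140 + L$ ($H{\left(L \right)} = L + 140 = 140 + L$)
$\frac{H{\left(6 - \frac{3}{-1 - 7} \right)}}{85237} = \frac{140 + \left(6 - \frac{3}{-1 - 7}\right)}{85237} = \left(140 + \left(6 - \frac{3}{-8}\right)\right) \frac{1}{85237} = \left(140 + \left(6 - - \frac{3}{8}\right)\right) \frac{1}{85237} = \left(140 + \left(6 + \frac{3}{8}\right)\right) \frac{1}{85237} = \left(140 + \frac{51}{8}\right) \frac{1}{85237} = \frac{1171}{8} \cdot \frac{1}{85237} = \frac{1171}{681896}$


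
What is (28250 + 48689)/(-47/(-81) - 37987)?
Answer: -6232059/3076900 ≈ -2.0254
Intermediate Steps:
(28250 + 48689)/(-47/(-81) - 37987) = 76939/(-1/81*(-47) - 37987) = 76939/(47/81 - 37987) = 76939/(-3076900/81) = 76939*(-81/3076900) = -6232059/3076900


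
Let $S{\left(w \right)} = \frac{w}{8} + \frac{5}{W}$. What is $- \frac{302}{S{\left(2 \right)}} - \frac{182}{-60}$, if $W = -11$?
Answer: $\frac{133153}{90} \approx 1479.5$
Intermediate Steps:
$S{\left(w \right)} = - \frac{5}{11} + \frac{w}{8}$ ($S{\left(w \right)} = \frac{w}{8} + \frac{5}{-11} = w \frac{1}{8} + 5 \left(- \frac{1}{11}\right) = \frac{w}{8} - \frac{5}{11} = - \frac{5}{11} + \frac{w}{8}$)
$- \frac{302}{S{\left(2 \right)}} - \frac{182}{-60} = - \frac{302}{- \frac{5}{11} + \frac{1}{8} \cdot 2} - \frac{182}{-60} = - \frac{302}{- \frac{5}{11} + \frac{1}{4}} - - \frac{91}{30} = - \frac{302}{- \frac{9}{44}} + \frac{91}{30} = \left(-302\right) \left(- \frac{44}{9}\right) + \frac{91}{30} = \frac{13288}{9} + \frac{91}{30} = \frac{133153}{90}$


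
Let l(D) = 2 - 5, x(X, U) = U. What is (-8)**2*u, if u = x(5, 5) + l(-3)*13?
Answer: -2176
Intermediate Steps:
l(D) = -3
u = -34 (u = 5 - 3*13 = 5 - 39 = -34)
(-8)**2*u = (-8)**2*(-34) = 64*(-34) = -2176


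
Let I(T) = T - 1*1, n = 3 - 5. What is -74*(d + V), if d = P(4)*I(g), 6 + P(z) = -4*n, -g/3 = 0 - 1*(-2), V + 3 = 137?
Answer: -8880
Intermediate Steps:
n = -2
V = 134 (V = -3 + 137 = 134)
g = -6 (g = -3*(0 - 1*(-2)) = -3*(0 + 2) = -3*2 = -6)
I(T) = -1 + T (I(T) = T - 1 = -1 + T)
P(z) = 2 (P(z) = -6 - 4*(-2) = -6 + 8 = 2)
d = -14 (d = 2*(-1 - 6) = 2*(-7) = -14)
-74*(d + V) = -74*(-14 + 134) = -74*120 = -8880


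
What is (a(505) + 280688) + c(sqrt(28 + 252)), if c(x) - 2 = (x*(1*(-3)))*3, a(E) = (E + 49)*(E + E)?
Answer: 840230 - 18*sqrt(70) ≈ 8.4008e+5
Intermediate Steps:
a(E) = 2*E*(49 + E) (a(E) = (49 + E)*(2*E) = 2*E*(49 + E))
c(x) = 2 - 9*x (c(x) = 2 + (x*(1*(-3)))*3 = 2 + (x*(-3))*3 = 2 - 3*x*3 = 2 - 9*x)
(a(505) + 280688) + c(sqrt(28 + 252)) = (2*505*(49 + 505) + 280688) + (2 - 9*sqrt(28 + 252)) = (2*505*554 + 280688) + (2 - 18*sqrt(70)) = (559540 + 280688) + (2 - 18*sqrt(70)) = 840228 + (2 - 18*sqrt(70)) = 840230 - 18*sqrt(70)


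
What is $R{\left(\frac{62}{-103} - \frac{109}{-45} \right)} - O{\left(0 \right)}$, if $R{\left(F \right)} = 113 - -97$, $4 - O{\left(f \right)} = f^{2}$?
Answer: $206$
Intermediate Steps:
$O{\left(f \right)} = 4 - f^{2}$
$R{\left(F \right)} = 210$ ($R{\left(F \right)} = 113 + 97 = 210$)
$R{\left(\frac{62}{-103} - \frac{109}{-45} \right)} - O{\left(0 \right)} = 210 - \left(4 - 0^{2}\right) = 210 - \left(4 - 0\right) = 210 - \left(4 + 0\right) = 210 - 4 = 206$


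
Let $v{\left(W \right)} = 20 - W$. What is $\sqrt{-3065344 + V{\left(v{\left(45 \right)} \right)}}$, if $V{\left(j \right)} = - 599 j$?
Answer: $i \sqrt{3050369} \approx 1746.5 i$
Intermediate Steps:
$\sqrt{-3065344 + V{\left(v{\left(45 \right)} \right)}} = \sqrt{-3065344 - 599 \left(20 - 45\right)} = \sqrt{-3065344 - -14975} = \sqrt{-3065344 + 14975} = \sqrt{-3050369} = i \sqrt{3050369}$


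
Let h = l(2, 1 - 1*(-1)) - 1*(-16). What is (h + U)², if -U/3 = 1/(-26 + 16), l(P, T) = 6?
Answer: 49729/100 ≈ 497.29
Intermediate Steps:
U = 3/10 (U = -3/(-26 + 16) = -3/(-10) = -3*(-⅒) = 3/10 ≈ 0.30000)
h = 22 (h = 6 - 1*(-16) = 6 + 16 = 22)
(h + U)² = (22 + 3/10)² = (223/10)² = 49729/100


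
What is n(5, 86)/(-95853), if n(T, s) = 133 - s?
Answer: -47/95853 ≈ -0.00049033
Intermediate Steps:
n(5, 86)/(-95853) = (133 - 1*86)/(-95853) = (133 - 86)*(-1/95853) = 47*(-1/95853) = -47/95853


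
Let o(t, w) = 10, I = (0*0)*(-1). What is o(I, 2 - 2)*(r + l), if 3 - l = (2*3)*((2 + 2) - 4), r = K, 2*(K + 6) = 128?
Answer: 610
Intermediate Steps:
K = 58 (K = -6 + (1/2)*128 = -6 + 64 = 58)
r = 58
I = 0 (I = 0*(-1) = 0)
l = 3 (l = 3 - 2*3*((2 + 2) - 4) = 3 - 6*(4 - 4) = 3 - 6*0 = 3 - 1*0 = 3 + 0 = 3)
o(I, 2 - 2)*(r + l) = 10*(58 + 3) = 10*61 = 610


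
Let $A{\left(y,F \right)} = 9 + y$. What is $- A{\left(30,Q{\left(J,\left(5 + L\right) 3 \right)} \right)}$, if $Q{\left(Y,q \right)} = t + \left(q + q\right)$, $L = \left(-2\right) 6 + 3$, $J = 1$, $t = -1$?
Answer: $-39$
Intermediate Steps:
$L = -9$ ($L = -12 + 3 = -9$)
$Q{\left(Y,q \right)} = -1 + 2 q$ ($Q{\left(Y,q \right)} = -1 + \left(q + q\right) = -1 + 2 q$)
$- A{\left(30,Q{\left(J,\left(5 + L\right) 3 \right)} \right)} = - (9 + 30) = \left(-1\right) 39 = -39$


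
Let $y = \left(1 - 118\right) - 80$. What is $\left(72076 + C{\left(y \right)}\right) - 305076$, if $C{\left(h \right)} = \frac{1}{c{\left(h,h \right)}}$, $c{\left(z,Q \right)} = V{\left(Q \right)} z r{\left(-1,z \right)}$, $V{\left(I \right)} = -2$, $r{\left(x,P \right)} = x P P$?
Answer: $- \frac{3562743818001}{15290746} \approx -2.33 \cdot 10^{5}$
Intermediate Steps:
$r{\left(x,P \right)} = x P^{2}$ ($r{\left(x,P \right)} = P x P = x P^{2}$)
$c{\left(z,Q \right)} = 2 z^{3}$ ($c{\left(z,Q \right)} = - 2 z \left(- z^{2}\right) = 2 z^{3}$)
$y = -197$ ($y = -117 - 80 = -197$)
$C{\left(h \right)} = \frac{1}{2 h^{3}}$
$\left(72076 + C{\left(y \right)}\right) - 305076 = \left(72076 + \frac{1}{2 \left(-7645373\right)}\right) - 305076 = \left(72076 + \frac{1}{2} \left(- \frac{1}{7645373}\right)\right) - 305076 = \left(72076 - \frac{1}{15290746}\right) - 305076 = \frac{1102095808695}{15290746} - 305076 = - \frac{3562743818001}{15290746}$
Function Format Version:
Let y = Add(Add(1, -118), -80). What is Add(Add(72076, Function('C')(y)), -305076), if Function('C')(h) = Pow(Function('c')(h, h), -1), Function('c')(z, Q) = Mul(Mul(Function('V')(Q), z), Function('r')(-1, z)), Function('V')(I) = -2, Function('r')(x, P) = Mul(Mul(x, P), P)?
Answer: Rational(-3562743818001, 15290746) ≈ -2.3300e+5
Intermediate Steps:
Function('r')(x, P) = Mul(x, Pow(P, 2)) (Function('r')(x, P) = Mul(Mul(P, x), P) = Mul(x, Pow(P, 2)))
Function('c')(z, Q) = Mul(2, Pow(z, 3)) (Function('c')(z, Q) = Mul(Mul(-2, z), Mul(-1, Pow(z, 2))) = Mul(2, Pow(z, 3)))
y = -197 (y = Add(-117, -80) = -197)
Function('C')(h) = Mul(Rational(1, 2), Pow(h, -3)) (Function('C')(h) = Pow(Mul(2, Pow(h, 3)), -1) = Mul(Rational(1, 2), Pow(h, -3)))
Add(Add(72076, Function('C')(y)), -305076) = Add(Add(72076, Mul(Rational(1, 2), Pow(-197, -3))), -305076) = Add(Add(72076, Mul(Rational(1, 2), Rational(-1, 7645373))), -305076) = Add(Add(72076, Rational(-1, 15290746)), -305076) = Add(Rational(1102095808695, 15290746), -305076) = Rational(-3562743818001, 15290746)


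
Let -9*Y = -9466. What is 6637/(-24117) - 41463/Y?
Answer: -9062494381/228291522 ≈ -39.697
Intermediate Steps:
Y = 9466/9 (Y = -⅑*(-9466) = 9466/9 ≈ 1051.8)
6637/(-24117) - 41463/Y = 6637/(-24117) - 41463/9466/9 = 6637*(-1/24117) - 41463*9/9466 = -6637/24117 - 373167/9466 = -9062494381/228291522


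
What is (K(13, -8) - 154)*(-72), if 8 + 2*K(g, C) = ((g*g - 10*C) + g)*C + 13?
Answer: 86364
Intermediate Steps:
K(g, C) = 5/2 + C*(g + g² - 10*C)/2 (K(g, C) = -4 + (((g*g - 10*C) + g)*C + 13)/2 = -4 + (((g² - 10*C) + g)*C + 13)/2 = -4 + ((g + g² - 10*C)*C + 13)/2 = -4 + (C*(g + g² - 10*C) + 13)/2 = -4 + (13 + C*(g + g² - 10*C))/2 = -4 + (13/2 + C*(g + g² - 10*C)/2) = 5/2 + C*(g + g² - 10*C)/2)
(K(13, -8) - 154)*(-72) = ((5/2 - 5*(-8)² + (½)*(-8)*13 + (½)*(-8)*13²) - 154)*(-72) = ((5/2 - 5*64 - 52 + (½)*(-8)*169) - 154)*(-72) = ((5/2 - 320 - 52 - 676) - 154)*(-72) = (-2091/2 - 154)*(-72) = -2399/2*(-72) = 86364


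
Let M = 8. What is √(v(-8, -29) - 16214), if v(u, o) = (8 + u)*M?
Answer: 11*I*√134 ≈ 127.33*I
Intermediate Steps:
v(u, o) = 64 + 8*u (v(u, o) = (8 + u)*8 = 64 + 8*u)
√(v(-8, -29) - 16214) = √((64 + 8*(-8)) - 16214) = √((64 - 64) - 16214) = √(0 - 16214) = √(-16214) = 11*I*√134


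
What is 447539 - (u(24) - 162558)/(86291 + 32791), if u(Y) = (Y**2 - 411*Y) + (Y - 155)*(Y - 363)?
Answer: 17764655545/39694 ≈ 4.4754e+5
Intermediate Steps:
u(Y) = Y**2 - 411*Y + (-363 + Y)*(-155 + Y) (u(Y) = (Y**2 - 411*Y) + (-155 + Y)*(-363 + Y) = (Y**2 - 411*Y) + (-363 + Y)*(-155 + Y) = Y**2 - 411*Y + (-363 + Y)*(-155 + Y))
447539 - (u(24) - 162558)/(86291 + 32791) = 447539 - ((56265 - 929*24 + 2*24**2) - 162558)/(86291 + 32791) = 447539 - ((56265 - 22296 + 2*576) - 162558)/119082 = 447539 - ((56265 - 22296 + 1152) - 162558)/119082 = 447539 - (35121 - 162558)/119082 = 447539 - (-127437)/119082 = 447539 - 1*(-42479/39694) = 447539 + 42479/39694 = 17764655545/39694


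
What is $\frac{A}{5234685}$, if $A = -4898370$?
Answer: $- \frac{326558}{348979} \approx -0.93575$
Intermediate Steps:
$\frac{A}{5234685} = - \frac{4898370}{5234685} = \left(-4898370\right) \frac{1}{5234685} = - \frac{326558}{348979}$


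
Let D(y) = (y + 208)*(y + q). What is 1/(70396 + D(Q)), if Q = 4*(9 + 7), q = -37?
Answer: 1/77740 ≈ 1.2863e-5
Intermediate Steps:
Q = 64 (Q = 4*16 = 64)
D(y) = (-37 + y)*(208 + y) (D(y) = (y + 208)*(y - 37) = (208 + y)*(-37 + y) = (-37 + y)*(208 + y))
1/(70396 + D(Q)) = 1/(70396 + (-7696 + 64² + 171*64)) = 1/(70396 + (-7696 + 4096 + 10944)) = 1/(70396 + 7344) = 1/77740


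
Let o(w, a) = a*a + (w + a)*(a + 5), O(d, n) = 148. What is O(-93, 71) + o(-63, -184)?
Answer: 78217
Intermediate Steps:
o(w, a) = a² + (5 + a)*(a + w) (o(w, a) = a² + (a + w)*(5 + a) = a² + (5 + a)*(a + w))
O(-93, 71) + o(-63, -184) = 148 + (2*(-184)² + 5*(-184) + 5*(-63) - 184*(-63)) = 148 + (2*33856 - 920 - 315 + 11592) = 148 + (67712 - 920 - 315 + 11592) = 148 + 78069 = 78217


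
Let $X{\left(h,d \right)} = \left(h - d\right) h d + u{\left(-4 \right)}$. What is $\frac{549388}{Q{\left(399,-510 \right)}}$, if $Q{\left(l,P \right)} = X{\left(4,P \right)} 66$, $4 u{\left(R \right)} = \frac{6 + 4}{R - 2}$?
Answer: $- \frac{1098776}{138409975} \approx -0.0079386$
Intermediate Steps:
$u{\left(R \right)} = \frac{5}{2 \left(-2 + R\right)}$ ($u{\left(R \right)} = \frac{\left(6 + 4\right) \frac{1}{R - 2}}{4} = \frac{10 \frac{1}{-2 + R}}{4} = \frac{5}{2 \left(-2 + R\right)}$)
$X{\left(h,d \right)} = - \frac{5}{12} + d h \left(h - d\right)$ ($X{\left(h,d \right)} = \left(h - d\right) h d + \frac{5}{2 \left(-2 - 4\right)} = h \left(h - d\right) d + \frac{5}{2 \left(-6\right)} = d h \left(h - d\right) + \frac{5}{2} \left(- \frac{1}{6}\right) = d h \left(h - d\right) - \frac{5}{12} = - \frac{5}{12} + d h \left(h - d\right)$)
$Q{\left(l,P \right)} = - \frac{55}{2} - 264 P^{2} + 1056 P$ ($Q{\left(l,P \right)} = \left(- \frac{5}{12} + P 4^{2} - 4 P^{2}\right) 66 = \left(- \frac{5}{12} + P 16 - 4 P^{2}\right) 66 = \left(- \frac{5}{12} + 16 P - 4 P^{2}\right) 66 = \left(- \frac{5}{12} - 4 P^{2} + 16 P\right) 66 = - \frac{55}{2} - 264 P^{2} + 1056 P$)
$\frac{549388}{Q{\left(399,-510 \right)}} = \frac{549388}{- \frac{55}{2} - 264 \left(-510\right)^{2} + 1056 \left(-510\right)} = \frac{549388}{- \frac{55}{2} - 68666400 - 538560} = \frac{549388}{- \frac{138409975}{2}} = 549388 \left(- \frac{2}{138409975}\right) = - \frac{1098776}{138409975}$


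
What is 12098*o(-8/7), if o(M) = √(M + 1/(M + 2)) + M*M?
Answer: 774272/49 + 6049*√42/21 ≈ 17668.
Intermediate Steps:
o(M) = M² + √(M + 1/(2 + M)) (o(M) = √(M + 1/(2 + M)) + M² = M² + √(M + 1/(2 + M)))
12098*o(-8/7) = 12098*((-8/7)² + √((1 + (-8/7)*(2 - 8/7))/(2 - 8/7))) = 12098*((-8*⅐)² + √((1 + (-8*⅐)*(2 - 8*⅐))/(2 - 8*⅐))) = 12098*((-8/7)² + √((1 - 8*(2 - 8/7)/7)/(2 - 8/7))) = 12098*(64/49 + √((1 - 8/7*6/7)/(6/7))) = 12098*(64/49 + √(7*(1 - 48/49)/6)) = 12098*(64/49 + √((7/6)*(1/49))) = 12098*(64/49 + √(1/42)) = 12098*(64/49 + √42/42) = 774272/49 + 6049*√42/21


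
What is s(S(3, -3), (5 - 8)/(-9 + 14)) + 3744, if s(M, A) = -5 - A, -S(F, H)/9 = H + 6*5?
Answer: 18698/5 ≈ 3739.6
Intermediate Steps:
S(F, H) = -270 - 9*H (S(F, H) = -9*(H + 6*5) = -9*(H + 30) = -9*(30 + H) = -270 - 9*H)
s(S(3, -3), (5 - 8)/(-9 + 14)) + 3744 = (-5 - (5 - 8)/(-9 + 14)) + 3744 = (-5 - (-3)/5) + 3744 = (-5 - 1*(-⅗)) + 3744 = (-5 + ⅗) + 3744 = -22/5 + 3744 = 18698/5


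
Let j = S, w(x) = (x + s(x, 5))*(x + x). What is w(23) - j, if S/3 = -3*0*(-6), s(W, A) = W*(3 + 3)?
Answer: 7406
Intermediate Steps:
s(W, A) = 6*W (s(W, A) = W*6 = 6*W)
w(x) = 14*x² (w(x) = (x + 6*x)*(x + x) = (7*x)*(2*x) = 14*x²)
S = 0 (S = 3*(-3*0*(-6)) = 3*(0*(-6)) = 3*0 = 0)
j = 0
w(23) - j = 14*23² - 1*0 = 14*529 + 0 = 7406 + 0 = 7406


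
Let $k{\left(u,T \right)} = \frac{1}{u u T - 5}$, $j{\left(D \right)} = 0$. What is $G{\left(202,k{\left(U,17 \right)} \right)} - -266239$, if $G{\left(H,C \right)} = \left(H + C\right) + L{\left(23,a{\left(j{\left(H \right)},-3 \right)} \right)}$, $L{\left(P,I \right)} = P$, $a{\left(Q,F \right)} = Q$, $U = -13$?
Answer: $\frac{764218753}{2868} \approx 2.6646 \cdot 10^{5}$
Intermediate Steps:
$k{\left(u,T \right)} = \frac{1}{-5 + T u^{2}}$ ($k{\left(u,T \right)} = \frac{1}{u^{2} T - 5} = \frac{1}{T u^{2} - 5} = \frac{1}{-5 + T u^{2}}$)
$G{\left(H,C \right)} = 23 + C + H$ ($G{\left(H,C \right)} = \left(H + C\right) + 23 = \left(C + H\right) + 23 = 23 + C + H$)
$G{\left(202,k{\left(U,17 \right)} \right)} - -266239 = \left(23 + \frac{1}{-5 + 17 \left(-13\right)^{2}} + 202\right) - -266239 = \left(23 + \frac{1}{-5 + 17 \cdot 169} + 202\right) + 266239 = \left(23 + \frac{1}{-5 + 2873} + 202\right) + 266239 = \left(23 + \frac{1}{2868} + 202\right) + 266239 = \frac{645301}{2868} + 266239 = \frac{764218753}{2868}$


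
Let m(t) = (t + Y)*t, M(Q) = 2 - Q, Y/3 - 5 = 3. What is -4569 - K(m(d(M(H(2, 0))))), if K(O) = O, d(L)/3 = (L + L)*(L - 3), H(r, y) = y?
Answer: -4425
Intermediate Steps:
Y = 24 (Y = 15 + 3*3 = 15 + 9 = 24)
d(L) = 6*L*(-3 + L) (d(L) = 3*((L + L)*(L - 3)) = 3*((2*L)*(-3 + L)) = 3*(2*L*(-3 + L)) = 6*L*(-3 + L))
m(t) = t*(24 + t) (m(t) = (t + 24)*t = (24 + t)*t = t*(24 + t))
-4569 - K(m(d(M(H(2, 0))))) = -4569 - 6*(2 - 1*0)*(-3 + (2 - 1*0))*(24 + 6*(2 - 1*0)*(-3 + (2 - 1*0))) = -4569 - 6*(2 + 0)*(-3 + (2 + 0))*(24 + 6*(2 + 0)*(-3 + (2 + 0))) = -4569 - 6*2*(-3 + 2)*(24 + 6*2*(-3 + 2)) = -4569 - 6*2*(-1)*(24 + 6*2*(-1)) = -4569 - (-12)*(24 - 12) = -4569 - (-12)*12 = -4569 - 1*(-144) = -4569 + 144 = -4425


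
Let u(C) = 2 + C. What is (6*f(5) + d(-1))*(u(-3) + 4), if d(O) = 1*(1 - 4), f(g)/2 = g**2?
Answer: 891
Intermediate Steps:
f(g) = 2*g**2
d(O) = -3 (d(O) = 1*(-3) = -3)
(6*f(5) + d(-1))*(u(-3) + 4) = (6*(2*5**2) - 3)*((2 - 3) + 4) = (6*(2*25) - 3)*(-1 + 4) = (6*50 - 3)*3 = (300 - 3)*3 = 297*3 = 891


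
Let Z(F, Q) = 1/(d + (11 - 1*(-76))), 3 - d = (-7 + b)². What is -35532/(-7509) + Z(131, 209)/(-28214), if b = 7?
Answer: 30074992937/6355767780 ≈ 4.7319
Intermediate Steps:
d = 3 (d = 3 - (-7 + 7)² = 3 - 1*0² = 3 - 1*0 = 3 + 0 = 3)
Z(F, Q) = 1/90 (Z(F, Q) = 1/(3 + (11 - 1*(-76))) = 1/(3 + (11 + 76)) = 1/(3 + 87) = 1/90)
-35532/(-7509) + Z(131, 209)/(-28214) = -35532/(-7509) + (1/90)/(-28214) = -35532*(-1/7509) + (1/90)*(-1/28214) = 11844/2503 - 1/2539260 = 30074992937/6355767780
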